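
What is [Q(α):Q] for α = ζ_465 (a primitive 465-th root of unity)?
[Q(α):Q] = 240

The minimal polynomial of ζ_465 over Q is the 465-th cyclotomic polynomial Φ_465(x), which is irreducible over Q and has degree φ(465) = 240. Hence [Q(α):Q] = φ(465) = 240.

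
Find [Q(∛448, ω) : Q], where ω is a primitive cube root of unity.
[Q(∛448, ω) : Q] = 6

[Q(∛448):Q] = 3 (min poly x^3 - 448, irreducible since 448 is not a perfect cube). [Q(ω):Q] = 2 (min poly x^2 + x + 1). Since Q(∛448) ⊂ R and ω ∉ R, we have ω ∉ Q(∛448), so x^2 + x + 1 remains irreducible over Q(∛448) and [Q(∛448, ω) : Q(∛448)] = 2. By the tower law, [Q(∛448, ω) : Q] = 3 · 2 = 6. (In fact Q(∛448, ω) is the splitting field of x^3 - 448 over Q.)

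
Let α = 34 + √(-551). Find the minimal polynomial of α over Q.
m_α(x) = x^2 - 68x + 1707

From α - 34 = √(-551), squaring gives (α - 34)^2 = -551, i.e. α^2 - 68α + 1156 = -551, so α^2 - 68α + 1707 = 0. The discriminant of x^2 - 68x + 1707 is (-68)^2 - 4·(1707) = 4624 - 6828 = -2204, and 4·(-551) is not a perfect square in Q since -551 is squarefree and ≠ 1. Hence x^2 - 68x + 1707 is irreducible over Q and is the minimal polynomial of α.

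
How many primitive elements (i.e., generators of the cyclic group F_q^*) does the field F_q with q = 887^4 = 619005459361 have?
There are φ(619005459360) = 154661584896 primitive elements

F_q^* is cyclic of order q - 1 = 619005459360. A cyclic group of order m has exactly φ(m) generators. Here m = 619005459360 = 2^5 · 3 · 5 · 29 · 37 · 443 · 2713, so the number of primitive elements is φ(619005459360) = 154661584896.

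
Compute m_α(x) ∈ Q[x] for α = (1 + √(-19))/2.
m_α(x) = x^2 - x + 5

From 2α - 1 = √(-19), squaring gives (2α - 1)^2 = -19, i.e. 4α^2 - 4α + 1 = -19, so α^2 - α + (1 + 19)/4 = 0. Since -19 ≡ 1 (mod 4), (1 + 19)/4 = 5 ∈ Z. The polynomial x^2 - x + 5 has discriminant 1 - 4·(5) = -19, which is not a perfect square in Q (d = -19 is squarefree and ≠ 1), so x^2 - x + 5 is irreducible over Q. It is the minimal polynomial of α.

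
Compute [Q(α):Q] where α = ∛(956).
[Q(α):Q] = 3

The minimal polynomial of α is x^3 - 956, irreducible over Q since 956 is not a perfect cube (so x^3 - 956 has no rational root). Hence [Q(α):Q] = deg(m_α) = 3.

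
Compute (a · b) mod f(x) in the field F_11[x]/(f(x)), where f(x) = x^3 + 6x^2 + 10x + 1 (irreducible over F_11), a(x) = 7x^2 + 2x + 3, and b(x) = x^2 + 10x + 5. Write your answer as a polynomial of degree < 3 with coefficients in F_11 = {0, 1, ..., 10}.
a · b ≡ 6x^2 + 8x + 7 (mod f(x))

Multiply in F_11[x]: a(x)·b(x) = (7x^2 + 2x + 3)·(x^2 + 10x + 5) = 7x^4 + 6x^3 + 3x^2 + 7x + 4. This has degree ≥ 3, so divide by f(x) over F_11: 7x^4 + 6x^3 + 3x^2 + 7x + 4 = (7x + 8)·(x^3 + 6x^2 + 10x + 1) + (6x^2 + 8x + 7). Hence a·b ≡ 6x^2 + 8x + 7 (mod f). (F_11[x]/(f) is a field with 11^3 = 1331 elements since f is irreducible of degree 3.)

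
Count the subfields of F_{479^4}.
F_{479^4} has 3 subfields

The subfields of F_{p^n} are exactly the fields F_{p^d} for d | n (each is the fixed field of the unique index-d subgroup of Gal(F_{p^n}/F_p) ≅ Z/nZ). The divisors of n = 4 are {1, 2, 4}, giving 3 subfields: F_{479^1}, F_{479^2}, F_{479^4}.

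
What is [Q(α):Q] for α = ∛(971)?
[Q(α):Q] = 3

The minimal polynomial of α is x^3 - 971, irreducible over Q since 971 is not a perfect cube (so x^3 - 971 has no rational root). Hence [Q(α):Q] = deg(m_α) = 3.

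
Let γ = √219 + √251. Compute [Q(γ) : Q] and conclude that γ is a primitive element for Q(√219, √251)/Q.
[Q(γ) : Q] = 4 (equivalently, Q(γ) = Q(√219, √251))

Obviously Q(γ) ⊆ Q(√219, √251), and [Q(√219, √251):Q] = 4 (since 219, 251 are distinct squarefree integers > 1 with 54969 not a perfect square). To show equality we compute the minimal polynomial of γ. From γ = √219 + √251: γ^2 = 219 + 2√(54969) + 251 = 470 + 2√(54969), so γ^2 - 470 = 2√(54969); squaring, (γ^2 - 470)^2 = 4·54969, i.e. γ^4 - 940γ^2 + 220900 - 219876 = 0, i.e. γ^4 - 940γ^2 + 1024 = 0. So γ is a root of x^4 - 940x^2 + 1024. This polynomial is irreducible over Q: it has no rational root (each ±√219 ± √251 is irrational), and any factorization into two quadratics over Q would force √(54969) ∈ Q (pairing opposite roots) or √219, √251 ∈ Q (other pairings), all impossible. Hence [Q(γ):Q] = 4 = [Q(√219, √251):Q], so Q(γ) = Q(√219, √251).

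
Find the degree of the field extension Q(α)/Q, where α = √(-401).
[Q(α):Q] = 2

[Q(α):Q] equals the degree of the minimal polynomial of α. Here α^2 = -401 and x^2 + 401 is irreducible (d = -401 is squarefree, ≠ 1, hence not a square), so deg(m_α) = 2. Thus [Q(α):Q] = 2.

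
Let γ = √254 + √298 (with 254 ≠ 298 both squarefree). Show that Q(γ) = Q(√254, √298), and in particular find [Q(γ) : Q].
[Q(γ) : Q] = 4 (equivalently, Q(γ) = Q(√254, √298))

Obviously Q(γ) ⊆ Q(√254, √298), and [Q(√254, √298):Q] = 4 (since 254, 298 are distinct squarefree integers > 1 with 75692 not a perfect square). To show equality we compute the minimal polynomial of γ. From γ = √254 + √298: γ^2 = 254 + 2√(75692) + 298 = 552 + 2√(75692), so γ^2 - 552 = 2√(75692); squaring, (γ^2 - 552)^2 = 4·75692, i.e. γ^4 - 1104γ^2 + 304704 - 302768 = 0, i.e. γ^4 - 1104γ^2 + 1936 = 0. So γ is a root of x^4 - 1104x^2 + 1936. This polynomial is irreducible over Q: it has no rational root (each ±√254 ± √298 is irrational), and any factorization into two quadratics over Q would force √(75692) ∈ Q (pairing opposite roots) or √254, √298 ∈ Q (other pairings), all impossible. Hence [Q(γ):Q] = 4 = [Q(√254, √298):Q], so Q(γ) = Q(√254, √298).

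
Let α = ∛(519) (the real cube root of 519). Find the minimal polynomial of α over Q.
m_α(x) = x^3 - 519

α satisfies α^3 = 519, so x^3 - 519 annihilates α. By the rational root test, a rational root p/q (in lowest terms) of x^3 - 519 would satisfy p^3 = 519 q^3, forcing q = 1 and p^3 = 519; but 519 is not a perfect cube, contradiction. A monic cubic over Q with no rational root is irreducible (any nontrivial factorization would include a linear factor). Hence x^3 - 519 is the minimal polynomial of α, and in particular [Q(α):Q] = 3.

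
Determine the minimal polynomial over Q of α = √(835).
m_α(x) = x^2 - 835

α satisfies α^2 - 835 = 0, so x^2 - 835 annihilates α. Since d = 835 is squarefree and ≠ 1, it is not a perfect square in Q, so x^2 - 835 has no rational root and is therefore irreducible over Q (a degree-2 polynomial over a field is irreducible iff it has no root). Hence m_α(x) = x^2 - 835.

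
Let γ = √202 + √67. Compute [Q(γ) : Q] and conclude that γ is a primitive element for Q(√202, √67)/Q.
[Q(γ) : Q] = 4 (equivalently, Q(γ) = Q(√202, √67))

Obviously Q(γ) ⊆ Q(√202, √67), and [Q(√202, √67):Q] = 4 (since 202, 67 are distinct squarefree integers > 1 with 13534 not a perfect square). To show equality we compute the minimal polynomial of γ. From γ = √202 + √67: γ^2 = 202 + 2√(13534) + 67 = 269 + 2√(13534), so γ^2 - 269 = 2√(13534); squaring, (γ^2 - 269)^2 = 4·13534, i.e. γ^4 - 538γ^2 + 72361 - 54136 = 0, i.e. γ^4 - 538γ^2 + 18225 = 0. So γ is a root of x^4 - 538x^2 + 18225. This polynomial is irreducible over Q: it has no rational root (each ±√202 ± √67 is irrational), and any factorization into two quadratics over Q would force √(13534) ∈ Q (pairing opposite roots) or √202, √67 ∈ Q (other pairings), all impossible. Hence [Q(γ):Q] = 4 = [Q(√202, √67):Q], so Q(γ) = Q(√202, √67).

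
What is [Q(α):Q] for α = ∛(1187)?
[Q(α):Q] = 3

The minimal polynomial of α is x^3 - 1187, irreducible over Q since 1187 is not a perfect cube (so x^3 - 1187 has no rational root). Hence [Q(α):Q] = deg(m_α) = 3.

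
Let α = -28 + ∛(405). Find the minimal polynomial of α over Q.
m_α(x) = x^3 + 84x^2 + 2352x + 21547

Set β = α + 28 = ∛(405), so β^3 = 405. Then (α + 28)^3 - 405 = 0, i.e. α is a root of g(x) = (x + 28)^3 - 405 = x^3 + 84x^2 + 2352x + 21547. Since g(x) = h(x + 28) where h(x) = x^3 - 405, and h is irreducible over Q (because 405 is not a perfect cube, so h has no rational root, and a monic cubic with no rational root is irreducible), g is also irreducible (irreducibility is preserved under the substitution x → x + 28). Hence m_α(x) = x^3 + 84x^2 + 2352x + 21547.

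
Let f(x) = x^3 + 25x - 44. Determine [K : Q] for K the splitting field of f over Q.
[K : Q] = 6

By the rational root test, any rational root of the monic integer polynomial f(x) = x^3 + 25x - 44 must be an integer dividing the constant term -44, i.e. one of ±{1, 2, 4, 11, 22, 44}. Evaluating: f(1) = -18, f(-1) = -70, f(2) = 14, f(-2) = -102, f(4) = 120, f(-4) = -208, f(11) = 1562, f(-11) = -1650, f(22) = 11154, f(-22) = -11242, f(44) = 86240, f(-44) = -86328; none is 0, so f has no rational root and is therefore irreducible over Q (a cubic with no linear factor over a field is irreducible). For an irreducible cubic, the Galois group is A_3 or S_3 according as the discriminant disc(f) = -4a^3 - 27b^2 = -4·(25)^3 - 27·(-44)^2 = -114772 is or is not a square in Q. Here disc(f) = -114772 is not a perfect square in Q, so the Galois group of f over Q is not contained in A_3 and must be all of S_3. The splitting field has degree |S_3| = 6 over Q, so [K : Q] = 6.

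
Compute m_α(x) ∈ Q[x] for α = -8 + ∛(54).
m_α(x) = x^3 + 24x^2 + 192x + 458

Set β = α + 8 = ∛(54), so β^3 = 54. Then (α + 8)^3 - 54 = 0, i.e. α is a root of g(x) = (x + 8)^3 - 54 = x^3 + 24x^2 + 192x + 458. Since g(x) = h(x + 8) where h(x) = x^3 - 54, and h is irreducible over Q (because 54 is not a perfect cube, so h has no rational root, and a monic cubic with no rational root is irreducible), g is also irreducible (irreducibility is preserved under the substitution x → x + 8). Hence m_α(x) = x^3 + 24x^2 + 192x + 458.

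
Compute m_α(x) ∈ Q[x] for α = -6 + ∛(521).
m_α(x) = x^3 + 18x^2 + 108x - 305

Set β = α + 6 = ∛(521), so β^3 = 521. Then (α + 6)^3 - 521 = 0, i.e. α is a root of g(x) = (x + 6)^3 - 521 = x^3 + 18x^2 + 108x - 305. Since g(x) = h(x + 6) where h(x) = x^3 - 521, and h is irreducible over Q (because 521 is not a perfect cube, so h has no rational root, and a monic cubic with no rational root is irreducible), g is also irreducible (irreducibility is preserved under the substitution x → x + 6). Hence m_α(x) = x^3 + 18x^2 + 108x - 305.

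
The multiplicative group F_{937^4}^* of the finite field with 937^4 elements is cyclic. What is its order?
|F_{937^4}^*| = 770829564960

F_{937^4} has 937^4 = 770829564961 elements; its multiplicative group consists of all nonzero elements, so |F_{937^4}^*| = 770829564961 - 1 = 770829564960. (It is cyclic since any finite subgroup of the multiplicative group of a field is cyclic.)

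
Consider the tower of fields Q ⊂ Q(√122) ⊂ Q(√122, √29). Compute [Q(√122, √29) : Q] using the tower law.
[Q(√122, √29) : Q] = 4

[Q(√122):Q] = 2 (min poly x^2 - 122, irreducible since 122 is squarefree > 1). For the top step, suppose √29 ∈ Q(√122), say √29 = c + d√122 with c, d ∈ Q. Squaring: 29 = c^2 + 122d^2 + 2cd√122. Since √122 ∉ Q this forces 2cd = 0. If d = 0 then √29 = c ∈ Q, contradicting 29 squarefree > 1. If c = 0 then 29 = 122d^2, so 122·29 = (122d)^2 is a perfect square in Q — but 122·29 = 3538 is not a perfect square (since 122 and 29 are distinct squarefree integers). Contradiction. Hence √29 ∉ Q(√122), so x^2 - 29 stays irreducible over Q(√122) and [Q(√122, √29) : Q(√122)] = 2. By the tower law, [Q(√122, √29) : Q] = 2 · 2 = 4.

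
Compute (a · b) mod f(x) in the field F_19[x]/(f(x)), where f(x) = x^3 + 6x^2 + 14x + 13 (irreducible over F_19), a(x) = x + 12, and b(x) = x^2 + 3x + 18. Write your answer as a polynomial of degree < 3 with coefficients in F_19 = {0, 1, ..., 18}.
a · b ≡ 9x^2 + 2x + 13 (mod f(x))

Multiply in F_19[x]: a(x)·b(x) = (x + 12)·(x^2 + 3x + 18) = x^3 + 15x^2 + 16x + 7. This has degree ≥ 3, so divide by f(x) over F_19: x^3 + 15x^2 + 16x + 7 = (1)·(x^3 + 6x^2 + 14x + 13) + (9x^2 + 2x + 13). Hence a·b ≡ 9x^2 + 2x + 13 (mod f). (F_19[x]/(f) is a field with 19^3 = 6859 elements since f is irreducible of degree 3.)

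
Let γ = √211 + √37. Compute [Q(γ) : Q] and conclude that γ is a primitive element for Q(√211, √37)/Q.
[Q(γ) : Q] = 4 (equivalently, Q(γ) = Q(√211, √37))

Obviously Q(γ) ⊆ Q(√211, √37), and [Q(√211, √37):Q] = 4 (since 211, 37 are distinct squarefree integers > 1 with 7807 not a perfect square). To show equality we compute the minimal polynomial of γ. From γ = √211 + √37: γ^2 = 211 + 2√(7807) + 37 = 248 + 2√(7807), so γ^2 - 248 = 2√(7807); squaring, (γ^2 - 248)^2 = 4·7807, i.e. γ^4 - 496γ^2 + 61504 - 31228 = 0, i.e. γ^4 - 496γ^2 + 30276 = 0. So γ is a root of x^4 - 496x^2 + 30276. This polynomial is irreducible over Q: it has no rational root (each ±√211 ± √37 is irrational), and any factorization into two quadratics over Q would force √(7807) ∈ Q (pairing opposite roots) or √211, √37 ∈ Q (other pairings), all impossible. Hence [Q(γ):Q] = 4 = [Q(√211, √37):Q], so Q(γ) = Q(√211, √37).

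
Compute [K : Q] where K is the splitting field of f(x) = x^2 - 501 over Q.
[K : Q] = 2

f(x) = x^2 - 501 factors as (x - √501)(x + √501). The splitting field is K = Q(√501). Since 501 is squarefree and > 1, it is not a perfect square, so x^2 - 501 is irreducible over Q and [Q(√501) : Q] = 2. Hence [K : Q] = 2.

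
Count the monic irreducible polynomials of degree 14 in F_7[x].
There are 48444446376 monic irreducible polynomials of degree 14 over F_7

Each element of F_{7^14} that lies in no proper subfield is a root of exactly one monic irreducible of degree 14 over F_7, and each such polynomial has 14 distinct roots in F_{7^14}. By Möbius inversion the count is N_7(14) = (1/14) Σ_{d|14} μ(14/d) · 7^d = (1/14)(μ(14)·7^1 + μ(7)·7^2 + μ(2)·7^7 + μ(1)·7^14) = 678222249264/14 = 48444446376.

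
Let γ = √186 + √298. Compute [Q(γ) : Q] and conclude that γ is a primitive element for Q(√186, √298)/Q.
[Q(γ) : Q] = 4 (equivalently, Q(γ) = Q(√186, √298))

Obviously Q(γ) ⊆ Q(√186, √298), and [Q(√186, √298):Q] = 4 (since 186, 298 are distinct squarefree integers > 1 with 55428 not a perfect square). To show equality we compute the minimal polynomial of γ. From γ = √186 + √298: γ^2 = 186 + 2√(55428) + 298 = 484 + 2√(55428), so γ^2 - 484 = 2√(55428); squaring, (γ^2 - 484)^2 = 4·55428, i.e. γ^4 - 968γ^2 + 234256 - 221712 = 0, i.e. γ^4 - 968γ^2 + 12544 = 0. So γ is a root of x^4 - 968x^2 + 12544. This polynomial is irreducible over Q: it has no rational root (each ±√186 ± √298 is irrational), and any factorization into two quadratics over Q would force √(55428) ∈ Q (pairing opposite roots) or √186, √298 ∈ Q (other pairings), all impossible. Hence [Q(γ):Q] = 4 = [Q(√186, √298):Q], so Q(γ) = Q(√186, √298).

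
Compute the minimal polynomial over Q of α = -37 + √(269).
m_α(x) = x^2 + 74x + 1100

From α + 37 = √(269), squaring gives (α + 37)^2 = 269, i.e. α^2 + 74α + 1369 = 269, so α^2 + 74α + 1100 = 0. The discriminant of x^2 + 74x + 1100 is (74)^2 - 4·(1100) = 5476 - 4400 = 1076, and 4·(269) is not a perfect square in Q since 269 is squarefree and ≠ 1. Hence x^2 + 74x + 1100 is irreducible over Q and is the minimal polynomial of α.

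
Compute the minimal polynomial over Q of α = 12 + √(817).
m_α(x) = x^2 - 24x - 673

From α - 12 = √(817), squaring gives (α - 12)^2 = 817, i.e. α^2 - 24α + 144 = 817, so α^2 - 24α - 673 = 0. The discriminant of x^2 - 24x - 673 is (-24)^2 - 4·(-673) = 576 + 2692 = 3268, and 4·(817) is not a perfect square in Q since 817 is squarefree and ≠ 1. Hence x^2 - 24x - 673 is irreducible over Q and is the minimal polynomial of α.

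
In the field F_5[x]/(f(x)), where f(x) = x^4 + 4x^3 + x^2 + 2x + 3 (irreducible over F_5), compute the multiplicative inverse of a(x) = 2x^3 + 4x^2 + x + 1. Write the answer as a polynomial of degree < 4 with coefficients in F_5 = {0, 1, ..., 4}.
a(x)^(-1) ≡ 4x^2 + 3x + 1 (mod f(x))

Since f is irreducible over F_5, F_5[x]/(f) is a field and a(x) ≠ 0 has an inverse. Apply the extended Euclidean algorithm to f(x) and a(x) in F_5[x]: f(x) = (3x + 1)·a(x) + (4x^2 + 3x + 2);  a(x) = (3x)·(4x^2 + 3x + 2) + (1). The last nonzero remainder is the constant 1 = gcd(f, a) in F_5. Back-substituting through the division chain expresses 1 = s(x)·a(x) + t(x)·f(x) with s(x) ≡ 4x^2 + 3x + 1 (mod f), so a(x)^(-1) ≡ s(x) = 4x^2 + 3x + 1 (mod f). Check: (2x^3 + 4x^2 + x + 1)·(4x^2 + 3x + 1) = 3x^5 + 2x^4 + 3x^3 + x^2 + 4x + 1 ≡ 1 (mod x^4 + 4x^3 + x^2 + 2x + 3).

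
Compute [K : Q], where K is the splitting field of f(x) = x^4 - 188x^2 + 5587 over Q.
[K : Q] = 4

Solving the quadratic in x^2: x^2 = (188 ± √(188^2 - 4·5587))/2 = (188 ± √12996)/2 = (188 ± 114)/2, giving x^2 = 151 or x^2 = 37. So f(x) = (x^2 - 151)(x^2 - 37) and the roots of f are ±√151, ±√37. Hence the splitting field is K = Q(√151, √37). Since 151 and 37 are distinct squarefree integers > 1, their product 5587 is not a perfect square, so √37 ∉ Q(√151). By the tower law [K:Q] = [Q(√151,√37):Q(√151)] · [Q(√151):Q] = 2 · 2 = 4.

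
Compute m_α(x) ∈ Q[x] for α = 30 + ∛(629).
m_α(x) = x^3 - 90x^2 + 2700x - 27629

Set β = α - 30 = ∛(629), so β^3 = 629. Then (α - 30)^3 - 629 = 0, i.e. α is a root of g(x) = (x - 30)^3 - 629 = x^3 - 90x^2 + 2700x - 27629. Since g(x) = h(x - 30) where h(x) = x^3 - 629, and h is irreducible over Q (because 629 is not a perfect cube, so h has no rational root, and a monic cubic with no rational root is irreducible), g is also irreducible (irreducibility is preserved under the substitution x → x - 30). Hence m_α(x) = x^3 - 90x^2 + 2700x - 27629.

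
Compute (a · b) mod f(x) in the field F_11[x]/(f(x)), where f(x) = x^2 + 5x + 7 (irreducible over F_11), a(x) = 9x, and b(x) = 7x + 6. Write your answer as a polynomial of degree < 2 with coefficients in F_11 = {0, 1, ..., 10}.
a · b ≡ 3x + 10 (mod f(x))

Multiply in F_11[x]: a(x)·b(x) = (9x)·(7x + 6) = 8x^2 + 10x. This has degree ≥ 2, so divide by f(x) over F_11: 8x^2 + 10x = (8)·(x^2 + 5x + 7) + (3x + 10). Hence a·b ≡ 3x + 10 (mod f). (F_11[x]/(f) is a field with 11^2 = 121 elements since f is irreducible of degree 2.)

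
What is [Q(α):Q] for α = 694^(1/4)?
[Q(α):Q] = 4

α is a root of x^4 - 694. By Eisenstein's criterion at the prime p = 2 (which divides the constant term 694 but p^2 = 4 does not, since 694 is squarefree), x^4 - 694 is irreducible over Q. Hence [Q(α):Q] = 4.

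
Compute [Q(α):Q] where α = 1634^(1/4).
[Q(α):Q] = 4

α is a root of x^4 - 1634. By Eisenstein's criterion at the prime p = 2 (which divides the constant term 1634 but p^2 = 4 does not, since 1634 is squarefree), x^4 - 1634 is irreducible over Q. Hence [Q(α):Q] = 4.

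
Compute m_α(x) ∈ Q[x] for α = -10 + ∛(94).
m_α(x) = x^3 + 30x^2 + 300x + 906

Set β = α + 10 = ∛(94), so β^3 = 94. Then (α + 10)^3 - 94 = 0, i.e. α is a root of g(x) = (x + 10)^3 - 94 = x^3 + 30x^2 + 300x + 906. Since g(x) = h(x + 10) where h(x) = x^3 - 94, and h is irreducible over Q (because 94 is not a perfect cube, so h has no rational root, and a monic cubic with no rational root is irreducible), g is also irreducible (irreducibility is preserved under the substitution x → x + 10). Hence m_α(x) = x^3 + 30x^2 + 300x + 906.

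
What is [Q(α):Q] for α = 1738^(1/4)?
[Q(α):Q] = 4

α is a root of x^4 - 1738. By Eisenstein's criterion at the prime p = 2 (which divides the constant term 1738 but p^2 = 4 does not, since 1738 is squarefree), x^4 - 1738 is irreducible over Q. Hence [Q(α):Q] = 4.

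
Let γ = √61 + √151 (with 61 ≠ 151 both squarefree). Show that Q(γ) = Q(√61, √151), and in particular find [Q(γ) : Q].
[Q(γ) : Q] = 4 (equivalently, Q(γ) = Q(√61, √151))

Obviously Q(γ) ⊆ Q(√61, √151), and [Q(√61, √151):Q] = 4 (since 61, 151 are distinct squarefree integers > 1 with 9211 not a perfect square). To show equality we compute the minimal polynomial of γ. From γ = √61 + √151: γ^2 = 61 + 2√(9211) + 151 = 212 + 2√(9211), so γ^2 - 212 = 2√(9211); squaring, (γ^2 - 212)^2 = 4·9211, i.e. γ^4 - 424γ^2 + 44944 - 36844 = 0, i.e. γ^4 - 424γ^2 + 8100 = 0. So γ is a root of x^4 - 424x^2 + 8100. This polynomial is irreducible over Q: it has no rational root (each ±√61 ± √151 is irrational), and any factorization into two quadratics over Q would force √(9211) ∈ Q (pairing opposite roots) or √61, √151 ∈ Q (other pairings), all impossible. Hence [Q(γ):Q] = 4 = [Q(√61, √151):Q], so Q(γ) = Q(√61, √151).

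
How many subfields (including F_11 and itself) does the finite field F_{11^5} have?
F_{11^5} has 2 subfields

The subfields of F_{p^n} are exactly the fields F_{p^d} for d | n (each is the fixed field of the unique index-d subgroup of Gal(F_{p^n}/F_p) ≅ Z/nZ). The divisors of n = 5 are {1, 5}, giving 2 subfields: F_{11^1}, F_{11^5}.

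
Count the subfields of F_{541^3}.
F_{541^3} has 2 subfields

The subfields of F_{p^n} are exactly the fields F_{p^d} for d | n (each is the fixed field of the unique index-d subgroup of Gal(F_{p^n}/F_p) ≅ Z/nZ). The divisors of n = 3 are {1, 3}, giving 2 subfields: F_{541^1}, F_{541^3}.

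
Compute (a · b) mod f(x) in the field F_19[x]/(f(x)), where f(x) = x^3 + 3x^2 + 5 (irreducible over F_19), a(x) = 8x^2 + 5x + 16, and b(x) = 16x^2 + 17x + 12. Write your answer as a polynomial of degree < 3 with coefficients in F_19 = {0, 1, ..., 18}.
a · b ≡ 10x^2 + 15x + 6 (mod f(x))

Multiply in F_19[x]: a(x)·b(x) = (8x^2 + 5x + 16)·(16x^2 + 17x + 12) = 14x^4 + 7x^3 + 9x + 2. This has degree ≥ 3, so divide by f(x) over F_19: 14x^4 + 7x^3 + 9x + 2 = (14x + 3)·(x^3 + 3x^2 + 5) + (10x^2 + 15x + 6). Hence a·b ≡ 10x^2 + 15x + 6 (mod f). (F_19[x]/(f) is a field with 19^3 = 6859 elements since f is irreducible of degree 3.)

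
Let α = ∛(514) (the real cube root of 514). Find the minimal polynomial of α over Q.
m_α(x) = x^3 - 514

α satisfies α^3 = 514, so x^3 - 514 annihilates α. By the rational root test, a rational root p/q (in lowest terms) of x^3 - 514 would satisfy p^3 = 514 q^3, forcing q = 1 and p^3 = 514; but 514 is not a perfect cube, contradiction. A monic cubic over Q with no rational root is irreducible (any nontrivial factorization would include a linear factor). Hence x^3 - 514 is the minimal polynomial of α, and in particular [Q(α):Q] = 3.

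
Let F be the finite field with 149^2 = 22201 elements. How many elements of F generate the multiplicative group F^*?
There are φ(22200) = 5760 primitive elements

F_q^* is cyclic of order q - 1 = 22200. A cyclic group of order m has exactly φ(m) generators. Here m = 22200 = 2^3 · 3 · 5^2 · 37, so the number of primitive elements is φ(22200) = 5760.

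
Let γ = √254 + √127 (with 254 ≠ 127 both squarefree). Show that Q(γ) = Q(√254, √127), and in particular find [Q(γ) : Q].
[Q(γ) : Q] = 4 (equivalently, Q(γ) = Q(√254, √127))

Obviously Q(γ) ⊆ Q(√254, √127), and [Q(√254, √127):Q] = 4 (since 254, 127 are distinct squarefree integers > 1 with 32258 not a perfect square). To show equality we compute the minimal polynomial of γ. From γ = √254 + √127: γ^2 = 254 + 2√(32258) + 127 = 381 + 2√(32258), so γ^2 - 381 = 2√(32258); squaring, (γ^2 - 381)^2 = 4·32258, i.e. γ^4 - 762γ^2 + 145161 - 129032 = 0, i.e. γ^4 - 762γ^2 + 16129 = 0. So γ is a root of x^4 - 762x^2 + 16129. This polynomial is irreducible over Q: it has no rational root (each ±√254 ± √127 is irrational), and any factorization into two quadratics over Q would force √(32258) ∈ Q (pairing opposite roots) or √254, √127 ∈ Q (other pairings), all impossible. Hence [Q(γ):Q] = 4 = [Q(√254, √127):Q], so Q(γ) = Q(√254, √127).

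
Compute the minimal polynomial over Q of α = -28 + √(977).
m_α(x) = x^2 + 56x - 193

From α + 28 = √(977), squaring gives (α + 28)^2 = 977, i.e. α^2 + 56α + 784 = 977, so α^2 + 56α - 193 = 0. The discriminant of x^2 + 56x - 193 is (56)^2 - 4·(-193) = 3136 + 772 = 3908, and 4·(977) is not a perfect square in Q since 977 is squarefree and ≠ 1. Hence x^2 + 56x - 193 is irreducible over Q and is the minimal polynomial of α.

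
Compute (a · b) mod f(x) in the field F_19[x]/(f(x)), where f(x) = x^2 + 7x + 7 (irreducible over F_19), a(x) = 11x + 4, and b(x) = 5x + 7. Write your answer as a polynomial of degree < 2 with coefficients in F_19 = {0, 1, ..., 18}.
a · b ≡ 16x + 4 (mod f(x))

Multiply in F_19[x]: a(x)·b(x) = (11x + 4)·(5x + 7) = 17x^2 + 2x + 9. This has degree ≥ 2, so divide by f(x) over F_19: 17x^2 + 2x + 9 = (17)·(x^2 + 7x + 7) + (16x + 4). Hence a·b ≡ 16x + 4 (mod f). (F_19[x]/(f) is a field with 19^2 = 361 elements since f is irreducible of degree 2.)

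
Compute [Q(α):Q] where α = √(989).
[Q(α):Q] = 2

[Q(α):Q] equals the degree of the minimal polynomial of α. Here α^2 = 989 and x^2 - 989 is irreducible (d = 989 is squarefree, ≠ 1, hence not a square), so deg(m_α) = 2. Thus [Q(α):Q] = 2.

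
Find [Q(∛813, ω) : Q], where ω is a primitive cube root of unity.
[Q(∛813, ω) : Q] = 6

[Q(∛813):Q] = 3 (min poly x^3 - 813, irreducible since 813 is not a perfect cube). [Q(ω):Q] = 2 (min poly x^2 + x + 1). Since Q(∛813) ⊂ R and ω ∉ R, we have ω ∉ Q(∛813), so x^2 + x + 1 remains irreducible over Q(∛813) and [Q(∛813, ω) : Q(∛813)] = 2. By the tower law, [Q(∛813, ω) : Q] = 3 · 2 = 6. (In fact Q(∛813, ω) is the splitting field of x^3 - 813 over Q.)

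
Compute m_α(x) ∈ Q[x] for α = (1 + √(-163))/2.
m_α(x) = x^2 - x + 41

From 2α - 1 = √(-163), squaring gives (2α - 1)^2 = -163, i.e. 4α^2 - 4α + 1 = -163, so α^2 - α + (1 + 163)/4 = 0. Since -163 ≡ 1 (mod 4), (1 + 163)/4 = 41 ∈ Z. The polynomial x^2 - x + 41 has discriminant 1 - 4·(41) = -163, which is not a perfect square in Q (d = -163 is squarefree and ≠ 1), so x^2 - x + 41 is irreducible over Q. It is the minimal polynomial of α.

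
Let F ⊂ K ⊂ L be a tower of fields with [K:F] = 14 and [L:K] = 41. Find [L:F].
[L:F] = 574

The tower law says that for any tower of field extensions F ⊂ K ⊂ L with finite degrees, [L:F] = [L:K] · [K:F]. Here this gives [L:F] = 41 · 14 = 574.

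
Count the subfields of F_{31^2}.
F_{31^2} has 2 subfields

The subfields of F_{p^n} are exactly the fields F_{p^d} for d | n (each is the fixed field of the unique index-d subgroup of Gal(F_{p^n}/F_p) ≅ Z/nZ). The divisors of n = 2 are {1, 2}, giving 2 subfields: F_{31^1}, F_{31^2}.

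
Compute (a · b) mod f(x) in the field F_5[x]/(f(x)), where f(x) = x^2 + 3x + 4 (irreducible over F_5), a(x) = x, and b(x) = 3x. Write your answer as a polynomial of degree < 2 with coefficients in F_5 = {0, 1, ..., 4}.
a · b ≡ x + 3 (mod f(x))

Multiply in F_5[x]: a(x)·b(x) = (x)·(3x) = 3x^2. This has degree ≥ 2, so divide by f(x) over F_5: 3x^2 = (3)·(x^2 + 3x + 4) + (x + 3). Hence a·b ≡ x + 3 (mod f). (F_5[x]/(f) is a field with 5^2 = 25 elements since f is irreducible of degree 2.)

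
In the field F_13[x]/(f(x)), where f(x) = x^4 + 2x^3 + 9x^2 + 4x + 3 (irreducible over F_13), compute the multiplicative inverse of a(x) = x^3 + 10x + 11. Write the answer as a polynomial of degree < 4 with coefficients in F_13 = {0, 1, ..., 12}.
a(x)^(-1) ≡ 6x^3 + 2x^2 + 8x + 7 (mod f(x))

Since f is irreducible over F_13, F_13[x]/(f) is a field and a(x) ≠ 0 has an inverse. Apply the extended Euclidean algorithm to f(x) and a(x) in F_13[x]: f(x) = (x + 2)·a(x) + (12x^2 + 12x + 7);  a(x) = (12x + 1)·(12x^2 + 12x + 7) + (5x + 4);  (12x^2 + 12x + 7) = (5x + 1)·(5x + 4) + (3). The last nonzero remainder is the constant 3 = gcd(f, a) in F_13. Back-substituting through the division chain expresses 3 = s(x)·a(x) + t(x)·f(x) with s(x) ≡ 5x^3 + 6x^2 + 11x + 8 (mod f), so (5x^3 + 6x^2 + 11x + 8)·a(x) ≡ 3 (mod f). Multiplying by 3^(-1) ≡ 9 in F_13 gives a(x)^(-1) ≡ 9·(5x^3 + 6x^2 + 11x + 8) ≡ 6x^3 + 2x^2 + 8x + 7 (mod f). Check: (x^3 + 10x + 11)·(6x^3 + 2x^2 + 8x + 7) = 6x^6 + 2x^5 + 3x^4 + 2x^3 + 11x^2 + 2x + 12 ≡ 1 (mod x^4 + 2x^3 + 9x^2 + 4x + 3).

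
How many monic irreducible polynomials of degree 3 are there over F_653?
There are 92814808 monic irreducible polynomials of degree 3 over F_653

Each element of F_{653^3} that lies in no proper subfield is a root of exactly one monic irreducible of degree 3 over F_653, and each such polynomial has 3 distinct roots in F_{653^3}. By Möbius inversion the count is N_653(3) = (1/3) Σ_{d|3} μ(3/d) · 653^d = (1/3)(μ(3)·653^1 + μ(1)·653^3) = 278444424/3 = 92814808.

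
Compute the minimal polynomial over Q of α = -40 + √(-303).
m_α(x) = x^2 + 80x + 1903

From α + 40 = √(-303), squaring gives (α + 40)^2 = -303, i.e. α^2 + 80α + 1600 = -303, so α^2 + 80α + 1903 = 0. The discriminant of x^2 + 80x + 1903 is (80)^2 - 4·(1903) = 6400 - 7612 = -1212, and 4·(-303) is not a perfect square in Q since -303 is squarefree and ≠ 1. Hence x^2 + 80x + 1903 is irreducible over Q and is the minimal polynomial of α.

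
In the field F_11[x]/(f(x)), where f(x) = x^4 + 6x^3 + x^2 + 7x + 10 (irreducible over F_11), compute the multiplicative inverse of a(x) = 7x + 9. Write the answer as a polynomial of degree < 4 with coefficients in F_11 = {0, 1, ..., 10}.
a(x)^(-1) ≡ 9x^3 + 9x + 9 (mod f(x))

Since f is irreducible over F_11, F_11[x]/(f) is a field and a(x) ≠ 0 has an inverse. Apply the extended Euclidean algorithm to f(x) and a(x) in F_11[x]: f(x) = (8x^3 + 8x + 8)·a(x) + (4). The last nonzero remainder is the constant 4 = gcd(f, a) in F_11. Back-substituting through the division chain expresses 4 = s(x)·a(x) + t(x)·f(x) with s(x) ≡ 3x^3 + 3x + 3 (mod f), so (3x^3 + 3x + 3)·a(x) ≡ 4 (mod f). Multiplying by 4^(-1) ≡ 3 in F_11 gives a(x)^(-1) ≡ 3·(3x^3 + 3x + 3) ≡ 9x^3 + 9x + 9 (mod f). Check: (7x + 9)·(9x^3 + 9x + 9) = 8x^4 + 4x^3 + 8x^2 + x + 4 ≡ 1 (mod x^4 + 6x^3 + x^2 + 7x + 10).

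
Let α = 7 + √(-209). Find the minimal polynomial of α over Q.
m_α(x) = x^2 - 14x + 258

From α - 7 = √(-209), squaring gives (α - 7)^2 = -209, i.e. α^2 - 14α + 49 = -209, so α^2 - 14α + 258 = 0. The discriminant of x^2 - 14x + 258 is (-14)^2 - 4·(258) = 196 - 1032 = -836, and 4·(-209) is not a perfect square in Q since -209 is squarefree and ≠ 1. Hence x^2 - 14x + 258 is irreducible over Q and is the minimal polynomial of α.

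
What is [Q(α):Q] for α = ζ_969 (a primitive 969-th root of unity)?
[Q(α):Q] = 576

The minimal polynomial of ζ_969 over Q is the 969-th cyclotomic polynomial Φ_969(x), which is irreducible over Q and has degree φ(969) = 576. Hence [Q(α):Q] = φ(969) = 576.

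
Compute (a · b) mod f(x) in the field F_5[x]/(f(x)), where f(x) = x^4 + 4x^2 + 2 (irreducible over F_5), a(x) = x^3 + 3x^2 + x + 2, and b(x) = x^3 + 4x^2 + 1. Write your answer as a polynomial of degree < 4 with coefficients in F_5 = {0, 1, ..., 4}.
a · b ≡ 4x^3 + 3x^2 + 2x + 4 (mod f(x))

Multiply in F_5[x]: a(x)·b(x) = (x^3 + 3x^2 + x + 2)·(x^3 + 4x^2 + 1) = x^6 + 2x^5 + 3x^4 + 2x^3 + x^2 + x + 2. This has degree ≥ 4, so divide by f(x) over F_5: x^6 + 2x^5 + 3x^4 + 2x^3 + x^2 + x + 2 = (x^2 + 2x + 4)·(x^4 + 4x^2 + 2) + (4x^3 + 3x^2 + 2x + 4). Hence a·b ≡ 4x^3 + 3x^2 + 2x + 4 (mod f). (F_5[x]/(f) is a field with 5^4 = 625 elements since f is irreducible of degree 4.)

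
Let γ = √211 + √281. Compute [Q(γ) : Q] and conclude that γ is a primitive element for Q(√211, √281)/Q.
[Q(γ) : Q] = 4 (equivalently, Q(γ) = Q(√211, √281))

Obviously Q(γ) ⊆ Q(√211, √281), and [Q(√211, √281):Q] = 4 (since 211, 281 are distinct squarefree integers > 1 with 59291 not a perfect square). To show equality we compute the minimal polynomial of γ. From γ = √211 + √281: γ^2 = 211 + 2√(59291) + 281 = 492 + 2√(59291), so γ^2 - 492 = 2√(59291); squaring, (γ^2 - 492)^2 = 4·59291, i.e. γ^4 - 984γ^2 + 242064 - 237164 = 0, i.e. γ^4 - 984γ^2 + 4900 = 0. So γ is a root of x^4 - 984x^2 + 4900. This polynomial is irreducible over Q: it has no rational root (each ±√211 ± √281 is irrational), and any factorization into two quadratics over Q would force √(59291) ∈ Q (pairing opposite roots) or √211, √281 ∈ Q (other pairings), all impossible. Hence [Q(γ):Q] = 4 = [Q(√211, √281):Q], so Q(γ) = Q(√211, √281).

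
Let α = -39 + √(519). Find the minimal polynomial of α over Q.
m_α(x) = x^2 + 78x + 1002

From α + 39 = √(519), squaring gives (α + 39)^2 = 519, i.e. α^2 + 78α + 1521 = 519, so α^2 + 78α + 1002 = 0. The discriminant of x^2 + 78x + 1002 is (78)^2 - 4·(1002) = 6084 - 4008 = 2076, and 4·(519) is not a perfect square in Q since 519 is squarefree and ≠ 1. Hence x^2 + 78x + 1002 is irreducible over Q and is the minimal polynomial of α.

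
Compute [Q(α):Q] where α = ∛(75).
[Q(α):Q] = 3

The minimal polynomial of α is x^3 - 75, irreducible over Q since 75 is not a perfect cube (so x^3 - 75 has no rational root). Hence [Q(α):Q] = deg(m_α) = 3.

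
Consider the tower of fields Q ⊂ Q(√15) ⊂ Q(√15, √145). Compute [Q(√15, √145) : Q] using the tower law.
[Q(√15, √145) : Q] = 4

[Q(√15):Q] = 2 (min poly x^2 - 15, irreducible since 15 is squarefree > 1). For the top step, suppose √145 ∈ Q(√15), say √145 = c + d√15 with c, d ∈ Q. Squaring: 145 = c^2 + 15d^2 + 2cd√15. Since √15 ∉ Q this forces 2cd = 0. If d = 0 then √145 = c ∈ Q, contradicting 145 squarefree > 1. If c = 0 then 145 = 15d^2, so 15·145 = (15d)^2 is a perfect square in Q — but 15·145 = 2175 is not a perfect square (since 15 and 145 are distinct squarefree integers). Contradiction. Hence √145 ∉ Q(√15), so x^2 - 145 stays irreducible over Q(√15) and [Q(√15, √145) : Q(√15)] = 2. By the tower law, [Q(√15, √145) : Q] = 2 · 2 = 4.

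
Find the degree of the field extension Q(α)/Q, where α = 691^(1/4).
[Q(α):Q] = 4

α is a root of x^4 - 691. By Eisenstein's criterion at the prime p = 691 (which divides the constant term 691 but p^2 = 477481 does not, since 691 is squarefree), x^4 - 691 is irreducible over Q. Hence [Q(α):Q] = 4.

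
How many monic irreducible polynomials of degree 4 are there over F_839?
There are 123876017580 monic irreducible polynomials of degree 4 over F_839

Each element of F_{839^4} that lies in no proper subfield is a root of exactly one monic irreducible of degree 4 over F_839, and each such polynomial has 4 distinct roots in F_{839^4}. By Möbius inversion the count is N_839(4) = (1/4) Σ_{d|4} μ(4/d) · 839^d = (1/4)(μ(4)·839^1 + μ(2)·839^2 + μ(1)·839^4) = 495504070320/4 = 123876017580.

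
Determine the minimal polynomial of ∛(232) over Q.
m_α(x) = x^3 - 232

α satisfies α^3 = 232, so x^3 - 232 annihilates α. By the rational root test, a rational root p/q (in lowest terms) of x^3 - 232 would satisfy p^3 = 232 q^3, forcing q = 1 and p^3 = 232; but 232 is not a perfect cube, contradiction. A monic cubic over Q with no rational root is irreducible (any nontrivial factorization would include a linear factor). Hence x^3 - 232 is the minimal polynomial of α, and in particular [Q(α):Q] = 3.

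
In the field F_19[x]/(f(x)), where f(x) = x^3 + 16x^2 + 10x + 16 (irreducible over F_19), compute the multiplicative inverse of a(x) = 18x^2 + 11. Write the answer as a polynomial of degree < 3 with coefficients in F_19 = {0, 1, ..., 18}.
a(x)^(-1) ≡ x^2 + 15x + 5 (mod f(x))

Since f is irreducible over F_19, F_19[x]/(f) is a field and a(x) ≠ 0 has an inverse. Apply the extended Euclidean algorithm to f(x) and a(x) in F_19[x]: f(x) = (18x + 3)·a(x) + (2x + 2);  a(x) = (9x + 10)·(2x + 2) + (10). The last nonzero remainder is the constant 10 = gcd(f, a) in F_19. Back-substituting through the division chain expresses 10 = s(x)·a(x) + t(x)·f(x) with s(x) ≡ 10x^2 + 17x + 12 (mod f), so (10x^2 + 17x + 12)·a(x) ≡ 10 (mod f). Multiplying by 10^(-1) ≡ 2 in F_19 gives a(x)^(-1) ≡ 2·(10x^2 + 17x + 12) ≡ x^2 + 15x + 5 (mod f). Check: (18x^2 + 11)·(x^2 + 15x + 5) = 18x^4 + 4x^3 + 6x^2 + 13x + 17 ≡ 1 (mod x^3 + 16x^2 + 10x + 16).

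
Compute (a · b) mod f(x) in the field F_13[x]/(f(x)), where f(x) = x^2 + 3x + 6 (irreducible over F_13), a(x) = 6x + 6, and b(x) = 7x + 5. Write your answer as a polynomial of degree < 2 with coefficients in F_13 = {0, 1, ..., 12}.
a · b ≡ 11x + 12 (mod f(x))

Multiply in F_13[x]: a(x)·b(x) = (6x + 6)·(7x + 5) = 3x^2 + 7x + 4. This has degree ≥ 2, so divide by f(x) over F_13: 3x^2 + 7x + 4 = (3)·(x^2 + 3x + 6) + (11x + 12). Hence a·b ≡ 11x + 12 (mod f). (F_13[x]/(f) is a field with 13^2 = 169 elements since f is irreducible of degree 2.)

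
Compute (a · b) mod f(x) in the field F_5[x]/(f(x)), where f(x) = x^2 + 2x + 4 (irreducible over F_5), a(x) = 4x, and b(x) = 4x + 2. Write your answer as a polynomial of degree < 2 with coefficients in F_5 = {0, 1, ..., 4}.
a · b ≡ x + 1 (mod f(x))

Multiply in F_5[x]: a(x)·b(x) = (4x)·(4x + 2) = x^2 + 3x. This has degree ≥ 2, so divide by f(x) over F_5: x^2 + 3x = (1)·(x^2 + 2x + 4) + (x + 1). Hence a·b ≡ x + 1 (mod f). (F_5[x]/(f) is a field with 5^2 = 25 elements since f is irreducible of degree 2.)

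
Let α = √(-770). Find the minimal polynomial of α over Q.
m_α(x) = x^2 + 770

α satisfies α^2 + 770 = 0, so x^2 + 770 annihilates α. Since d = -770 is squarefree and ≠ 1, it is not a perfect square in Q, so x^2 + 770 has no rational root and is therefore irreducible over Q (a degree-2 polynomial over a field is irreducible iff it has no root). Hence m_α(x) = x^2 + 770.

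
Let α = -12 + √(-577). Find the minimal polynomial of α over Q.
m_α(x) = x^2 + 24x + 721

From α + 12 = √(-577), squaring gives (α + 12)^2 = -577, i.e. α^2 + 24α + 144 = -577, so α^2 + 24α + 721 = 0. The discriminant of x^2 + 24x + 721 is (24)^2 - 4·(721) = 576 - 2884 = -2308, and 4·(-577) is not a perfect square in Q since -577 is squarefree and ≠ 1. Hence x^2 + 24x + 721 is irreducible over Q and is the minimal polynomial of α.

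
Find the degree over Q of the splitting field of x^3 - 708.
[K : Q] = 6

The roots of x^3 - 708 are ∛708, ω∛708, ω^2∛708 where ω = e^(2πi/3) is a primitive cube root of unity, so K = Q(∛708, ω). Now [Q(∛708):Q] = 3 (since 708 is not a perfect cube, x^3 - 708 is irreducible) and [Q(ω):Q] = 2. Both 2 and 3 divide [K:Q], and [K:Q] ≤ 3·2 = 6, so [K:Q] = 6. (Equivalently: Q(∛708) ⊂ R but ω ∉ R, so [K : Q(∛708)] = 2.)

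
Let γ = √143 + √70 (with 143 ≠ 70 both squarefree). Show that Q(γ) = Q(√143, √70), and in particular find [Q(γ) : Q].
[Q(γ) : Q] = 4 (equivalently, Q(γ) = Q(√143, √70))

Obviously Q(γ) ⊆ Q(√143, √70), and [Q(√143, √70):Q] = 4 (since 143, 70 are distinct squarefree integers > 1 with 10010 not a perfect square). To show equality we compute the minimal polynomial of γ. From γ = √143 + √70: γ^2 = 143 + 2√(10010) + 70 = 213 + 2√(10010), so γ^2 - 213 = 2√(10010); squaring, (γ^2 - 213)^2 = 4·10010, i.e. γ^4 - 426γ^2 + 45369 - 40040 = 0, i.e. γ^4 - 426γ^2 + 5329 = 0. So γ is a root of x^4 - 426x^2 + 5329. This polynomial is irreducible over Q: it has no rational root (each ±√143 ± √70 is irrational), and any factorization into two quadratics over Q would force √(10010) ∈ Q (pairing opposite roots) or √143, √70 ∈ Q (other pairings), all impossible. Hence [Q(γ):Q] = 4 = [Q(√143, √70):Q], so Q(γ) = Q(√143, √70).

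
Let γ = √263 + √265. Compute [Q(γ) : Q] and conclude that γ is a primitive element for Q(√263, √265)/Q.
[Q(γ) : Q] = 4 (equivalently, Q(γ) = Q(√263, √265))

Obviously Q(γ) ⊆ Q(√263, √265), and [Q(√263, √265):Q] = 4 (since 263, 265 are distinct squarefree integers > 1 with 69695 not a perfect square). To show equality we compute the minimal polynomial of γ. From γ = √263 + √265: γ^2 = 263 + 2√(69695) + 265 = 528 + 2√(69695), so γ^2 - 528 = 2√(69695); squaring, (γ^2 - 528)^2 = 4·69695, i.e. γ^4 - 1056γ^2 + 278784 - 278780 = 0, i.e. γ^4 - 1056γ^2 + 4 = 0. So γ is a root of x^4 - 1056x^2 + 4. This polynomial is irreducible over Q: it has no rational root (each ±√263 ± √265 is irrational), and any factorization into two quadratics over Q would force √(69695) ∈ Q (pairing opposite roots) or √263, √265 ∈ Q (other pairings), all impossible. Hence [Q(γ):Q] = 4 = [Q(√263, √265):Q], so Q(γ) = Q(√263, √265).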